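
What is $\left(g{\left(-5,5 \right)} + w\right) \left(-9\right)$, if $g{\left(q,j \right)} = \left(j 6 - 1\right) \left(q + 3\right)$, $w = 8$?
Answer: $450$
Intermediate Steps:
$g{\left(q,j \right)} = \left(-1 + 6 j\right) \left(3 + q\right)$ ($g{\left(q,j \right)} = \left(6 j - 1\right) \left(3 + q\right) = \left(-1 + 6 j\right) \left(3 + q\right)$)
$\left(g{\left(-5,5 \right)} + w\right) \left(-9\right) = \left(\left(-3 - -5 + 18 \cdot 5 + 6 \cdot 5 \left(-5\right)\right) + 8\right) \left(-9\right) = \left(\left(-3 + 5 + 90 - 150\right) + 8\right) \left(-9\right) = \left(-58 + 8\right) \left(-9\right) = \left(-50\right) \left(-9\right) = 450$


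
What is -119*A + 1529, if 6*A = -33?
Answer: 4367/2 ≈ 2183.5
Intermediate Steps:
A = -11/2 (A = (⅙)*(-33) = -11/2 ≈ -5.5000)
-119*A + 1529 = -119*(-11/2) + 1529 = 1309/2 + 1529 = 4367/2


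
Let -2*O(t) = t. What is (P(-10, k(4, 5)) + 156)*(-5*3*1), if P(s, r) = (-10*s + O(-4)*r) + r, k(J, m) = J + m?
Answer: -4245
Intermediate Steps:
O(t) = -t/2
P(s, r) = -10*s + 3*r (P(s, r) = (-10*s + (-½*(-4))*r) + r = (-10*s + 2*r) + r = -10*s + 3*r)
(P(-10, k(4, 5)) + 156)*(-5*3*1) = ((-10*(-10) + 3*(4 + 5)) + 156)*(-5*3*1) = ((100 + 3*9) + 156)*(-15*1) = ((100 + 27) + 156)*(-15) = (127 + 156)*(-15) = 283*(-15) = -4245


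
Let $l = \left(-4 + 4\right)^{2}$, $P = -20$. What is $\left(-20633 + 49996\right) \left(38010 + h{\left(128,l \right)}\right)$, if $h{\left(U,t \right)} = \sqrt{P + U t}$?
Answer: $1116087630 + 58726 i \sqrt{5} \approx 1.1161 \cdot 10^{9} + 1.3132 \cdot 10^{5} i$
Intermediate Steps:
$l = 0$ ($l = 0^{2} = 0$)
$h{\left(U,t \right)} = \sqrt{-20 + U t}$
$\left(-20633 + 49996\right) \left(38010 + h{\left(128,l \right)}\right) = \left(-20633 + 49996\right) \left(38010 + \sqrt{-20 + 128 \cdot 0}\right) = 29363 \left(38010 + \sqrt{-20 + 0}\right) = 29363 \left(38010 + \sqrt{-20}\right) = 29363 \left(38010 + 2 i \sqrt{5}\right) = 1116087630 + 58726 i \sqrt{5}$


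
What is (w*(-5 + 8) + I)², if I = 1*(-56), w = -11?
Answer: 7921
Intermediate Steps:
I = -56
(w*(-5 + 8) + I)² = (-11*(-5 + 8) - 56)² = (-11*3 - 56)² = (-33 - 56)² = (-89)² = 7921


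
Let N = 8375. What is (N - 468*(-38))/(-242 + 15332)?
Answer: 26159/15090 ≈ 1.7335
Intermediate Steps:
(N - 468*(-38))/(-242 + 15332) = (8375 - 468*(-38))/(-242 + 15332) = (8375 + 17784)/15090 = 26159*(1/15090) = 26159/15090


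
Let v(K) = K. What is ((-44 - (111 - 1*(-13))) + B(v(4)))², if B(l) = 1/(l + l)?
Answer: 1803649/64 ≈ 28182.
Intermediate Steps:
B(l) = 1/(2*l)
((-44 - (111 - 1*(-13))) + B(v(4)))² = ((-44 - (111 - 1*(-13))) + (½)/4)² = ((-44 - (111 + 13)) + (½)*(¼))² = ((-44 - 1*124) + ⅛)² = ((-44 - 124) + ⅛)² = (-168 + ⅛)² = (-1343/8)² = 1803649/64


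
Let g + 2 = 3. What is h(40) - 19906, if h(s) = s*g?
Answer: -19866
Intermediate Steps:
g = 1 (g = -2 + 3 = 1)
h(s) = s (h(s) = s*1 = s)
h(40) - 19906 = 40 - 19906 = -19866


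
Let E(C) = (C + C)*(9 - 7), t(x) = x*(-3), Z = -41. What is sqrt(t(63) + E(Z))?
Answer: I*sqrt(353) ≈ 18.788*I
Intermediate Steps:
t(x) = -3*x
E(C) = 4*C (E(C) = (2*C)*2 = 4*C)
sqrt(t(63) + E(Z)) = sqrt(-3*63 + 4*(-41)) = sqrt(-189 - 164) = sqrt(-353) = I*sqrt(353)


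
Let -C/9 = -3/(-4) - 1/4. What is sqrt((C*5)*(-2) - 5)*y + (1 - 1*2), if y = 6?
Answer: -1 + 12*sqrt(10) ≈ 36.947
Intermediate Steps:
C = -9/2 (C = -9*(-3/(-4) - 1/4) = -9*(-3*(-1/4) - 1*1/4) = -9*(3/4 - 1/4) = -9*1/2 = -9/2 ≈ -4.5000)
sqrt((C*5)*(-2) - 5)*y + (1 - 1*2) = sqrt(-9/2*5*(-2) - 5)*6 + (1 - 1*2) = sqrt(-45/2*(-2) - 5)*6 + (1 - 2) = sqrt(45 - 5)*6 - 1 = sqrt(40)*6 - 1 = (2*sqrt(10))*6 - 1 = 12*sqrt(10) - 1 = -1 + 12*sqrt(10)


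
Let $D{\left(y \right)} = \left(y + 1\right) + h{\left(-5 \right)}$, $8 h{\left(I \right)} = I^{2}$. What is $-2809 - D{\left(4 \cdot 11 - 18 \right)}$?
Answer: $- \frac{22713}{8} \approx -2839.1$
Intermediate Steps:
$h{\left(I \right)} = \frac{I^{2}}{8}$
$D{\left(y \right)} = \frac{33}{8} + y$ ($D{\left(y \right)} = \left(y + 1\right) + \frac{\left(-5\right)^{2}}{8} = \left(1 + y\right) + \frac{1}{8} \cdot 25 = \left(1 + y\right) + \frac{25}{8} = \frac{33}{8} + y$)
$-2809 - D{\left(4 \cdot 11 - 18 \right)} = -2809 - \left(\frac{33}{8} + \left(4 \cdot 11 - 18\right)\right) = -2809 - \left(\frac{33}{8} + \left(44 - 18\right)\right) = -2809 - \left(\frac{33}{8} + 26\right) = -2809 - \frac{241}{8} = - \frac{22713}{8}$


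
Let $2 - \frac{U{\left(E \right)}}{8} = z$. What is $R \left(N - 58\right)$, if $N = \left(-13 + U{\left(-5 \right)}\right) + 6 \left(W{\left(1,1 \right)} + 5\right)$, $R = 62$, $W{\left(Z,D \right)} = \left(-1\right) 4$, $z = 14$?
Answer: $-9982$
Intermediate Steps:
$W{\left(Z,D \right)} = -4$
$U{\left(E \right)} = -96$ ($U{\left(E \right)} = 16 - 112 = -96$)
$N = -103$ ($N = \left(-13 - 96\right) + 6 \left(-4 + 5\right) = -109 + 6 \cdot 1 = -109 + 6 = -103$)
$R \left(N - 58\right) = 62 \left(-103 - 58\right) = 62 \left(-161\right) = -9982$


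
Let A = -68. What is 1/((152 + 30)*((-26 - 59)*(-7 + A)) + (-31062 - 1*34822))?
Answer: 1/1094366 ≈ 9.1377e-7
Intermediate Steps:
1/((152 + 30)*((-26 - 59)*(-7 + A)) + (-31062 - 1*34822)) = 1/((152 + 30)*((-26 - 59)*(-7 - 68)) + (-31062 - 1*34822)) = 1/(182*(-85*(-75)) + (-31062 - 34822)) = 1/(182*6375 - 65884) = 1/(1160250 - 65884) = 1/1094366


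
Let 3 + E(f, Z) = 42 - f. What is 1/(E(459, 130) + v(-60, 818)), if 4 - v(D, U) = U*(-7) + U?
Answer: 1/4492 ≈ 0.00022262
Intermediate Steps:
v(D, U) = 4 + 6*U (v(D, U) = 4 - (U*(-7) + U) = 4 - (-7*U + U) = 4 - (-6)*U = 4 + 6*U)
E(f, Z) = 39 - f (E(f, Z) = -3 + (42 - f) = 39 - f)
1/(E(459, 130) + v(-60, 818)) = 1/((39 - 1*459) + (4 + 6*818)) = 1/((39 - 459) + (4 + 4908)) = 1/(-420 + 4912) = 1/4492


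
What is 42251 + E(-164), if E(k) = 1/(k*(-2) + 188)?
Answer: 21801517/516 ≈ 42251.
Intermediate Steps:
E(k) = 1/(188 - 2*k) (E(k) = 1/(-2*k + 188) = 1/(188 - 2*k))
42251 + E(-164) = 42251 - 1/(-188 + 2*(-164)) = 42251 - 1/(-188 - 328) = 42251 - 1/(-516) = 42251 - 1*(-1/516) = 42251 + 1/516 = 21801517/516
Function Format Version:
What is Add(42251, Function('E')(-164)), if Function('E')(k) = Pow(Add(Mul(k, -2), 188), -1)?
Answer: Rational(21801517, 516) ≈ 42251.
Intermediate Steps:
Function('E')(k) = Pow(Add(188, Mul(-2, k)), -1) (Function('E')(k) = Pow(Add(Mul(-2, k), 188), -1) = Pow(Add(188, Mul(-2, k)), -1))
Add(42251, Function('E')(-164)) = Add(42251, Mul(-1, Pow(Add(-188, Mul(2, -164)), -1))) = Add(42251, Mul(-1, Pow(Add(-188, -328), -1))) = Add(42251, Mul(-1, Pow(-516, -1))) = Add(42251, Mul(-1, Rational(-1, 516))) = Add(42251, Rational(1, 516)) = Rational(21801517, 516)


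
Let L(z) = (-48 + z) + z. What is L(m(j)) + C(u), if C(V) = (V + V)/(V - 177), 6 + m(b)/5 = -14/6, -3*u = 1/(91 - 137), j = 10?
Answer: -9623456/73275 ≈ -131.33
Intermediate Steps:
u = 1/138 (u = -1/(3*(91 - 137)) = -1/3/(-46) = -1/3*(-1/46) = 1/138 ≈ 0.0072464)
m(b) = -125/3 (m(b) = -30 + 5*(-14/6) = -30 + 5*(-14*1/6) = -30 + 5*(-7/3) = -30 - 35/3 = -125/3)
L(z) = -48 + 2*z
C(V) = 2*V/(-177 + V) (C(V) = (2*V)/(-177 + V) = 2*V/(-177 + V))
L(m(j)) + C(u) = (-48 + 2*(-125/3)) + 2*(1/138)/(-177 + 1/138) = (-48 - 250/3) + 2*(1/138)/(-24425/138) = -394/3 + 2*(1/138)*(-138/24425) = -394/3 - 2/24425 = -9623456/73275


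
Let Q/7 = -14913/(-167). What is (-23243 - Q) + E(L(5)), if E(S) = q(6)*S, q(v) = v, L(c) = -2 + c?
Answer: -3982966/167 ≈ -23850.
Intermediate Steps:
Q = 104391/167 (Q = 7*(-14913/(-167)) = 7*(-14913*(-1/167)) = 7*(14913/167) = 104391/167 ≈ 625.10)
E(S) = 6*S
(-23243 - Q) + E(L(5)) = (-23243 - 1*104391/167) + 6*(-2 + 5) = (-23243 - 104391/167) + 6*3 = -3985972/167 + 18 = -3982966/167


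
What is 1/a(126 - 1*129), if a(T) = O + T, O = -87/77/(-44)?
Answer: -3388/10077 ≈ -0.33621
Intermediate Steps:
O = 87/3388 (O = -87*1/77*(-1/44) = -87/77*(-1/44) = 87/3388 ≈ 0.025679)
a(T) = 87/3388 + T
1/a(126 - 1*129) = 1/(87/3388 + (126 - 1*129)) = 1/(87/3388 + (126 - 129)) = 1/(87/3388 - 3) = 1/(-10077/3388) = -3388/10077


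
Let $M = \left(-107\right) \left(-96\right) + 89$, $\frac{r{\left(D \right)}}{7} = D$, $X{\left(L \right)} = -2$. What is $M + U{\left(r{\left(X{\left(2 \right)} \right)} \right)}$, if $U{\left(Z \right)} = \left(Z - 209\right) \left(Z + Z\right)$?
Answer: $16605$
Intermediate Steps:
$r{\left(D \right)} = 7 D$
$U{\left(Z \right)} = 2 Z \left(-209 + Z\right)$ ($U{\left(Z \right)} = \left(-209 + Z\right) 2 Z = 2 Z \left(-209 + Z\right)$)
$M = 10361$ ($M = 10272 + 89 = 10361$)
$M + U{\left(r{\left(X{\left(2 \right)} \right)} \right)} = 10361 + 2 \cdot 7 \left(-2\right) \left(-209 + 7 \left(-2\right)\right) = 10361 + 2 \left(-14\right) \left(-209 - 14\right) = 10361 + 2 \left(-14\right) \left(-223\right) = 10361 + 6244 = 16605$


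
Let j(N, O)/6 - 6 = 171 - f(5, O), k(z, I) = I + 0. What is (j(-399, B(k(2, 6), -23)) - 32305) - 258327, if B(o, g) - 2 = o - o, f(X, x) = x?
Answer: -289582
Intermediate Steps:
k(z, I) = I
B(o, g) = 2 (B(o, g) = 2 + (o - o) = 2 + 0 = 2)
j(N, O) = 1062 - 6*O (j(N, O) = 36 + 6*(171 - O) = 36 + (1026 - 6*O) = 1062 - 6*O)
(j(-399, B(k(2, 6), -23)) - 32305) - 258327 = ((1062 - 6*2) - 32305) - 258327 = ((1062 - 12) - 32305) - 258327 = (1050 - 32305) - 258327 = -31255 - 258327 = -289582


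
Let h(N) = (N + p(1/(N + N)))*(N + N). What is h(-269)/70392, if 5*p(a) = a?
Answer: 103373/50280 ≈ 2.0559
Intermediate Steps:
p(a) = a/5
h(N) = 2*N*(N + 1/(10*N)) (h(N) = (N + 1/(5*(N + N)))*(N + N) = (N + 1/(5*((2*N))))*(2*N) = (N + (1/(2*N))/5)*(2*N) = (N + 1/(10*N))*(2*N) = 2*N*(N + 1/(10*N)))
h(-269)/70392 = (⅕ + 2*(-269)²)/70392 = (⅕ + 2*72361)*(1/70392) = (⅕ + 144722)*(1/70392) = (723611/5)*(1/70392) = 103373/50280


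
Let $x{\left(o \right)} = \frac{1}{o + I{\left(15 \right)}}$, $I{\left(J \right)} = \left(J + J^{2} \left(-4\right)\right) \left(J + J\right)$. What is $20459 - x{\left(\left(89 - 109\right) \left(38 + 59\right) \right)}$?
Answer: $\frac{582876911}{28490} \approx 20459.0$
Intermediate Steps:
$I{\left(J \right)} = 2 J \left(J - 4 J^{2}\right)$ ($I{\left(J \right)} = \left(J - 4 J^{2}\right) 2 J = 2 J \left(J - 4 J^{2}\right)$)
$x{\left(o \right)} = \frac{1}{-26550 + o}$ ($x{\left(o \right)} = \frac{1}{o + 15^{2} \left(2 - 120\right)} = \frac{1}{o + 225 \left(2 - 120\right)} = \frac{1}{o + 225 \left(-118\right)} = \frac{1}{o - 26550} = \frac{1}{-26550 + o}$)
$20459 - x{\left(\left(89 - 109\right) \left(38 + 59\right) \right)} = 20459 - \frac{1}{-26550 + \left(89 - 109\right) \left(38 + 59\right)} = 20459 - \frac{1}{-26550 - 1940} = 20459 - \frac{1}{-28490} = 20459 - - \frac{1}{28490} = 20459 + \frac{1}{28490} = \frac{582876911}{28490}$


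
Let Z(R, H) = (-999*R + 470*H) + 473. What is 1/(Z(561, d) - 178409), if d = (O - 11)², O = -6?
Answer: -1/602545 ≈ -1.6596e-6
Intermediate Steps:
d = 289 (d = (-6 - 11)² = (-17)² = 289)
Z(R, H) = 473 - 999*R + 470*H
1/(Z(561, d) - 178409) = 1/((473 - 999*561 + 470*289) - 178409) = 1/((473 - 560439 + 135830) - 178409) = 1/(-424136 - 178409) = 1/(-602545) = -1/602545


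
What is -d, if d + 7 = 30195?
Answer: -30188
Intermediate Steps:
d = 30188 (d = -7 + 30195 = 30188)
-d = -1*30188 = -30188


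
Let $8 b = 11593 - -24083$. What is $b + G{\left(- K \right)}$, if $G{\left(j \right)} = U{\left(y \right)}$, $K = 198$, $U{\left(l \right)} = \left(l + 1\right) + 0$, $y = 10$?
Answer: $\frac{8941}{2} \approx 4470.5$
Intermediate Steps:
$U{\left(l \right)} = 1 + l$ ($U{\left(l \right)} = \left(1 + l\right) + 0 = 1 + l$)
$b = \frac{8919}{2}$ ($b = \frac{11593 - -24083}{8} = \frac{11593 + 24083}{8} = \frac{1}{8} \cdot 35676 = \frac{8919}{2} \approx 4459.5$)
$G{\left(j \right)} = 11$ ($G{\left(j \right)} = 1 + 10 = 11$)
$b + G{\left(- K \right)} = \frac{8919}{2} + 11 = \frac{8941}{2}$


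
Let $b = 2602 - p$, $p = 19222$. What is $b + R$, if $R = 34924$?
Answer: $18304$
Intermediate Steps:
$b = -16620$ ($b = 2602 - 19222 = -16620$)
$b + R = -16620 + 34924 = 18304$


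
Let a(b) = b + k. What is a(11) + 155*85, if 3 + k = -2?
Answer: 13181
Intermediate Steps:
k = -5 (k = -3 - 2 = -5)
a(b) = -5 + b (a(b) = b - 5 = -5 + b)
a(11) + 155*85 = (-5 + 11) + 155*85 = 6 + 13175 = 13181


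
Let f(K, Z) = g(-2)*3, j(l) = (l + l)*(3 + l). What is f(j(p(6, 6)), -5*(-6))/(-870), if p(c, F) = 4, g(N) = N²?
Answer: -2/145 ≈ -0.013793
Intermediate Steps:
j(l) = 2*l*(3 + l) (j(l) = (2*l)*(3 + l) = 2*l*(3 + l))
f(K, Z) = 12 (f(K, Z) = (-2)²*3 = 4*3 = 12)
f(j(p(6, 6)), -5*(-6))/(-870) = 12/(-870) = 12*(-1/870) = -2/145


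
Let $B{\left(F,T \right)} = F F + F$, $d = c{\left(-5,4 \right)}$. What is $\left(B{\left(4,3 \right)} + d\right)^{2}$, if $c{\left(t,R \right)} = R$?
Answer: $576$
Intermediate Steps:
$d = 4$
$B{\left(F,T \right)} = F + F^{2}$ ($B{\left(F,T \right)} = F^{2} + F = F + F^{2}$)
$\left(B{\left(4,3 \right)} + d\right)^{2} = \left(4 \left(1 + 4\right) + 4\right)^{2} = \left(4 \cdot 5 + 4\right)^{2} = \left(20 + 4\right)^{2} = 24^{2} = 576$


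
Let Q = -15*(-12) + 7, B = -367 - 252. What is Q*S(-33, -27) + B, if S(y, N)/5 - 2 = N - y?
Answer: 6861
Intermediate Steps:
S(y, N) = 10 - 5*y + 5*N (S(y, N) = 10 + 5*(N - y) = 10 + (-5*y + 5*N) = 10 - 5*y + 5*N)
B = -619
Q = 187 (Q = 180 + 7 = 187)
Q*S(-33, -27) + B = 187*(10 - 5*(-33) + 5*(-27)) - 619 = 187*(10 + 165 - 135) - 619 = 187*40 - 619 = 7480 - 619 = 6861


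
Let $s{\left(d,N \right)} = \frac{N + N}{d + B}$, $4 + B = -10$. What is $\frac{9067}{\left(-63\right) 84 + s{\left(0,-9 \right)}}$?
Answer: $- \frac{63469}{37035} \approx -1.7138$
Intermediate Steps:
$B = -14$ ($B = -4 - 10 = -14$)
$s{\left(d,N \right)} = \frac{2 N}{-14 + d}$ ($s{\left(d,N \right)} = \frac{N + N}{d - 14} = \frac{2 N}{-14 + d}$)
$\frac{9067}{\left(-63\right) 84 + s{\left(0,-9 \right)}} = \frac{9067}{\left(-63\right) 84 + 2 \left(-9\right) \frac{1}{-14 + 0}} = \frac{9067}{-5292 + 2 \left(-9\right) \frac{1}{-14}} = \frac{9067}{-5292 + 2 \left(-9\right) \left(- \frac{1}{14}\right)} = \frac{9067}{-5292 + \frac{9}{7}} = \frac{9067}{- \frac{37035}{7}} = 9067 \left(- \frac{7}{37035}\right) = - \frac{63469}{37035}$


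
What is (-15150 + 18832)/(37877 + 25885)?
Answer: 1841/31881 ≈ 0.057746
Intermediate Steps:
(-15150 + 18832)/(37877 + 25885) = 3682/63762 = 3682*(1/63762) = 1841/31881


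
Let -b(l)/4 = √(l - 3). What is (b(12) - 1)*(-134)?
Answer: 1742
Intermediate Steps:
b(l) = -4*√(-3 + l) (b(l) = -4*√(l - 3) = -4*√(-3 + l))
(b(12) - 1)*(-134) = (-4*√(-3 + 12) - 1)*(-134) = (-4*√9 - 1)*(-134) = (-4*3 - 1)*(-134) = (-12 - 1)*(-134) = -13*(-134) = 1742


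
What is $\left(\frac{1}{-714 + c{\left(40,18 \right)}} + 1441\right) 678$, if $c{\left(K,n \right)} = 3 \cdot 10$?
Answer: $\frac{111377659}{114} \approx 9.77 \cdot 10^{5}$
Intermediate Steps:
$c{\left(K,n \right)} = 30$
$\left(\frac{1}{-714 + c{\left(40,18 \right)}} + 1441\right) 678 = \left(\frac{1}{-714 + 30} + 1441\right) 678 = \left(\frac{1}{-684} + 1441\right) 678 = \left(- \frac{1}{684} + 1441\right) 678 = \frac{985643}{684} \cdot 678 = \frac{111377659}{114}$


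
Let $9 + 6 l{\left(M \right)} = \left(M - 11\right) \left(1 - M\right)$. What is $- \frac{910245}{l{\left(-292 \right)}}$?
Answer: $\frac{130035}{2114} \approx 61.511$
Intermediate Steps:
$l{\left(M \right)} = - \frac{3}{2} + \frac{\left(1 - M\right) \left(-11 + M\right)}{6}$ ($l{\left(M \right)} = - \frac{3}{2} + \frac{\left(M - 11\right) \left(1 - M\right)}{6} = - \frac{3}{2} + \frac{\left(-11 + M\right) \left(1 - M\right)}{6} = - \frac{3}{2} + \frac{\left(1 - M\right) \left(-11 + M\right)}{6}$)
$- \frac{910245}{l{\left(-292 \right)}} = - \frac{910245}{- \frac{10}{3} + 2 \left(-292\right) - \frac{\left(-292\right)^{2}}{6}} = - \frac{910245}{- \frac{10}{3} - 584 - \frac{42632}{3}} = - \frac{910245}{-14798} = \left(-910245\right) \left(- \frac{1}{14798}\right) = \frac{130035}{2114}$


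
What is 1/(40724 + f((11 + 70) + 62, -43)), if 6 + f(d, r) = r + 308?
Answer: 1/40983 ≈ 2.4400e-5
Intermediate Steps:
f(d, r) = 302 + r (f(d, r) = -6 + (r + 308) = -6 + (308 + r) = 302 + r)
1/(40724 + f((11 + 70) + 62, -43)) = 1/(40724 + (302 - 43)) = 1/(40724 + 259) = 1/40983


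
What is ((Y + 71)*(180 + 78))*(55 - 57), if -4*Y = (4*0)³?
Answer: -36636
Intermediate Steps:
Y = 0 (Y = -(4*0)³/4 = -¼*0³ = -¼*0 = 0)
((Y + 71)*(180 + 78))*(55 - 57) = ((0 + 71)*(180 + 78))*(55 - 57) = (71*258)*(-2) = 18318*(-2) = -36636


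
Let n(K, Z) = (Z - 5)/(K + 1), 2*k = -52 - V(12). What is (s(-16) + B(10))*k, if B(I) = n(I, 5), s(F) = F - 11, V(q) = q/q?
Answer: 1431/2 ≈ 715.50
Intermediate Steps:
V(q) = 1
k = -53/2 (k = (-52 - 1*1)/2 = (-52 - 1)/2 = (½)*(-53) = -53/2 ≈ -26.500)
s(F) = -11 + F
n(K, Z) = (-5 + Z)/(1 + K)
B(I) = 0 (B(I) = (-5 + 5)/(1 + I) = 0/(1 + I) = 0)
(s(-16) + B(10))*k = ((-11 - 16) + 0)*(-53/2) = (-27 + 0)*(-53/2) = -27*(-53/2) = 1431/2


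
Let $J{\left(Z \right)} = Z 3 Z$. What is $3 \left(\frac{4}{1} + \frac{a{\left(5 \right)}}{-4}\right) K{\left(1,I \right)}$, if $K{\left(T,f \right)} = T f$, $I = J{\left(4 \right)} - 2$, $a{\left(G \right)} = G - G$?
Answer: $552$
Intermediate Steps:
$J{\left(Z \right)} = 3 Z^{2}$ ($J{\left(Z \right)} = 3 Z Z = 3 Z^{2}$)
$a{\left(G \right)} = 0$
$I = 46$ ($I = 3 \cdot 4^{2} - 2 = 3 \cdot 16 - 2 = 48 - 2 = 46$)
$3 \left(\frac{4}{1} + \frac{a{\left(5 \right)}}{-4}\right) K{\left(1,I \right)} = 3 \left(\frac{4}{1} + \frac{0}{-4}\right) 1 \cdot 46 = 3 \left(4 \cdot 1 + 0 \left(- \frac{1}{4}\right)\right) 46 = 3 \left(4 + 0\right) 46 = 3 \cdot 4 \cdot 46 = 12 \cdot 46 = 552$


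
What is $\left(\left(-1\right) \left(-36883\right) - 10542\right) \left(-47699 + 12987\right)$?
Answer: $-914348792$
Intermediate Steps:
$\left(\left(-1\right) \left(-36883\right) - 10542\right) \left(-47699 + 12987\right) = \left(36883 - 10542\right) \left(-34712\right) = 26341 \left(-34712\right) = -914348792$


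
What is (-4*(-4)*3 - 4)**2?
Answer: 1936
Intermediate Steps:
(-4*(-4)*3 - 4)**2 = (16*3 - 4)**2 = (48 - 4)**2 = 44**2 = 1936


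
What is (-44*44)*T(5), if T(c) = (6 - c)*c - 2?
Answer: -5808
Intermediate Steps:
T(c) = -2 + c*(6 - c) (T(c) = c*(6 - c) - 2 = -2 + c*(6 - c))
(-44*44)*T(5) = (-44*44)*(-2 - 1*5² + 6*5) = -1936*(-2 - 1*25 + 30) = -1936*(-2 - 25 + 30) = -1936*3 = -5808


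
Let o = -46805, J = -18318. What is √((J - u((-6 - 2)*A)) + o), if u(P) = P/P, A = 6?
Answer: 18*I*√201 ≈ 255.19*I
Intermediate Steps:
u(P) = 1
√((J - u((-6 - 2)*A)) + o) = √((-18318 - 1*1) - 46805) = √((-18318 - 1) - 46805) = √(-18319 - 46805) = √(-65124) = 18*I*√201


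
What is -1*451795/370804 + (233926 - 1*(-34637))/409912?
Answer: -21402989347/37999252312 ≈ -0.56325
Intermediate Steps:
-1*451795/370804 + (233926 - 1*(-34637))/409912 = -451795*1/370804 + (233926 + 34637)*(1/409912) = -451795/370804 + 268563*(1/409912) = -451795/370804 + 268563/409912 = -21402989347/37999252312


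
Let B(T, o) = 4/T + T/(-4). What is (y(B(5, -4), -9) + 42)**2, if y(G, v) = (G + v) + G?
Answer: 103041/100 ≈ 1030.4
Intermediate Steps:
B(T, o) = 4/T - T/4 (B(T, o) = 4/T + T*(-1/4) = 4/T - T/4)
y(G, v) = v + 2*G
(y(B(5, -4), -9) + 42)**2 = ((-9 + 2*(4/5 - 1/4*5)) + 42)**2 = ((-9 + 2*(4*(1/5) - 5/4)) + 42)**2 = ((-9 + 2*(4/5 - 5/4)) + 42)**2 = ((-9 + 2*(-9/20)) + 42)**2 = ((-9 - 9/10) + 42)**2 = (-99/10 + 42)**2 = (321/10)**2 = 103041/100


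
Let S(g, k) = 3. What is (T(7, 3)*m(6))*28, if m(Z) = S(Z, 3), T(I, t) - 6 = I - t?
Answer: 840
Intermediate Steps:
T(I, t) = 6 + I - t (T(I, t) = 6 + (I - t) = 6 + I - t)
m(Z) = 3
(T(7, 3)*m(6))*28 = ((6 + 7 - 1*3)*3)*28 = ((6 + 7 - 3)*3)*28 = (10*3)*28 = 30*28 = 840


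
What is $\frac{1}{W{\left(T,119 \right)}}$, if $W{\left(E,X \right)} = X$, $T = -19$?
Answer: $\frac{1}{119} \approx 0.0084034$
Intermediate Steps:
$\frac{1}{W{\left(T,119 \right)}} = \frac{1}{119}$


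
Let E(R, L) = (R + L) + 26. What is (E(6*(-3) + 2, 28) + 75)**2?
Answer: 12769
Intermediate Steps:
E(R, L) = 26 + L + R (E(R, L) = (L + R) + 26 = 26 + L + R)
(E(6*(-3) + 2, 28) + 75)**2 = ((26 + 28 + (6*(-3) + 2)) + 75)**2 = ((26 + 28 + (-18 + 2)) + 75)**2 = ((26 + 28 - 16) + 75)**2 = (38 + 75)**2 = 113**2 = 12769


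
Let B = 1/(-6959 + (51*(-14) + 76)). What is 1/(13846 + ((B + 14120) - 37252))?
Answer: -7597/70545743 ≈ -0.00010769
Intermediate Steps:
B = -1/7597 (B = 1/(-6959 + (-714 + 76)) = 1/(-6959 - 638) = 1/(-7597) = -1/7597 ≈ -0.00013163)
1/(13846 + ((B + 14120) - 37252)) = 1/(13846 + ((-1/7597 + 14120) - 37252)) = 1/(13846 + (107269639/7597 - 37252)) = 1/(13846 - 175733805/7597) = 1/(-70545743/7597) = -7597/70545743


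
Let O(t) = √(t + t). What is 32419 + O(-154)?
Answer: 32419 + 2*I*√77 ≈ 32419.0 + 17.55*I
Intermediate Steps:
O(t) = √2*√t (O(t) = √(2*t) = √2*√t)
32419 + O(-154) = 32419 + √2*√(-154) = 32419 + √2*(I*√154) = 32419 + 2*I*√77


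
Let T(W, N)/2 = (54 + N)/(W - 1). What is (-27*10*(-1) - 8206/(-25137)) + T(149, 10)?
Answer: 252226636/930069 ≈ 271.19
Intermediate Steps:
T(W, N) = 2*(54 + N)/(-1 + W) (T(W, N) = 2*((54 + N)/(W - 1)) = 2*((54 + N)/(-1 + W)) = 2*(54 + N)/(-1 + W))
(-27*10*(-1) - 8206/(-25137)) + T(149, 10) = (-27*10*(-1) - 8206/(-25137)) + 2*(54 + 10)/(-1 + 149) = (-270*(-1) - 8206*(-1/25137)) + 2*64/148 = (270 + 8206/25137) + 2*(1/148)*64 = 6795196/25137 + 32/37 = 252226636/930069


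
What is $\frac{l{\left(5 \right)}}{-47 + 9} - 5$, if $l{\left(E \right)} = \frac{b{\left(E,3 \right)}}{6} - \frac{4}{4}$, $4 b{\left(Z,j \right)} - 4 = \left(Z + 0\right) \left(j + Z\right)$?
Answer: $- \frac{1145}{228} \approx -5.0219$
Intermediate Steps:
$b{\left(Z,j \right)} = 1 + \frac{Z \left(Z + j\right)}{4}$ ($b{\left(Z,j \right)} = 1 + \frac{\left(Z + 0\right) \left(j + Z\right)}{4} = 1 + \frac{Z \left(Z + j\right)}{4}$)
$l{\left(E \right)} = - \frac{5}{6} + \frac{E}{8} + \frac{E^{2}}{24}$ ($l{\left(E \right)} = \frac{1 + \frac{E^{2}}{4} + \frac{1}{4} E 3}{6} - \frac{4}{4} = \left(1 + \frac{E^{2}}{4} + \frac{3 E}{4}\right) \frac{1}{6} - 1 = \left(\frac{1}{6} + \frac{E}{8} + \frac{E^{2}}{24}\right) - 1 = - \frac{5}{6} + \frac{E}{8} + \frac{E^{2}}{24}$)
$\frac{l{\left(5 \right)}}{-47 + 9} - 5 = \frac{- \frac{5}{6} + \frac{1}{8} \cdot 5 + \frac{5^{2}}{24}}{-47 + 9} - 5 = \frac{- \frac{5}{6} + \frac{5}{8} + \frac{1}{24} \cdot 25}{-38} - 5 = \left(- \frac{5}{6} + \frac{5}{8} + \frac{25}{24}\right) \left(- \frac{1}{38}\right) - 5 = \frac{5}{6} \left(- \frac{1}{38}\right) - 5 = - \frac{5}{228} - 5 = - \frac{1145}{228}$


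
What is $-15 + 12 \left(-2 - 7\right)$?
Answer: $-123$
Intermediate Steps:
$-15 + 12 \left(-2 - 7\right) = -15 + 12 \left(-9\right) = -15 - 108 = -123$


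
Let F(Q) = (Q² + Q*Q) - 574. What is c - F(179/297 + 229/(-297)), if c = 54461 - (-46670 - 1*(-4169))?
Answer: 8603548024/88209 ≈ 97536.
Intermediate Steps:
F(Q) = -574 + 2*Q² (F(Q) = (Q² + Q²) - 574 = 2*Q² - 574 = -574 + 2*Q²)
c = 96962 (c = 54461 - (-46670 + 4169) = 54461 - 1*(-42501) = 54461 + 42501 = 96962)
c - F(179/297 + 229/(-297)) = 96962 - (-574 + 2*(179/297 + 229/(-297))²) = 96962 - (-574 + 2*(179*(1/297) + 229*(-1/297))²) = 96962 - (-574 + 2*(179/297 - 229/297)²) = 96962 - (-574 + 2*(-50/297)²) = 96962 - (-574 + 2*(2500/88209)) = 96962 - (-574 + 5000/88209) = 96962 - 1*(-50626966/88209) = 96962 + 50626966/88209 = 8603548024/88209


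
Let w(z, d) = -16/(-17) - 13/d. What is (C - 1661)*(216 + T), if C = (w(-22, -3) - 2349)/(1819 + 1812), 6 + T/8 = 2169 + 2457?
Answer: -3813082479032/61727 ≈ -6.1773e+7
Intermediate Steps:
w(z, d) = 16/17 - 13/d (w(z, d) = -16*(-1/17) - 13/d = 16/17 - 13/d)
T = 36960 (T = -48 + 8*(2169 + 2457) = -48 + 8*4626 = -48 + 37008 = 36960)
C = -119530/185181 (C = ((16/17 - 13/(-3)) - 2349)/(1819 + 1812) = ((16/17 - 13*(-⅓)) - 2349)/3631 = ((16/17 + 13/3) - 2349)*(1/3631) = (269/51 - 2349)*(1/3631) = -119530/51*1/3631 = -119530/185181 ≈ -0.64548)
(C - 1661)*(216 + T) = (-119530/185181 - 1661)*(216 + 36960) = -307705171/185181*37176 = -3813082479032/61727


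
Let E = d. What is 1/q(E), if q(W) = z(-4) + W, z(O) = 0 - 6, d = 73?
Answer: 1/67 ≈ 0.014925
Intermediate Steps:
E = 73
z(O) = -6
q(W) = -6 + W
1/q(E) = 1/(-6 + 73) = 1/67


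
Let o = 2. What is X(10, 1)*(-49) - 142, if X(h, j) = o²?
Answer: -338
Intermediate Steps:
X(h, j) = 4 (X(h, j) = 2² = 4)
X(10, 1)*(-49) - 142 = 4*(-49) - 142 = -196 - 142 = -338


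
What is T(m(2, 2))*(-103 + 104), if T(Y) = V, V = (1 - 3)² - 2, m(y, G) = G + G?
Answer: 2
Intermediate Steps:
m(y, G) = 2*G
V = 2 (V = (-2)² - 2 = 4 - 2 = 2)
T(Y) = 2
T(m(2, 2))*(-103 + 104) = 2*(-103 + 104) = 2*1 = 2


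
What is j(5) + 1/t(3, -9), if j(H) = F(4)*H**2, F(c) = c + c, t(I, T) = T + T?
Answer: 3599/18 ≈ 199.94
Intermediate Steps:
t(I, T) = 2*T
F(c) = 2*c
j(H) = 8*H**2 (j(H) = (2*4)*H**2 = 8*H**2)
j(5) + 1/t(3, -9) = 8*5**2 + 1/(2*(-9)) = 8*25 + 1/(-18) = 200 - 1/18 = 3599/18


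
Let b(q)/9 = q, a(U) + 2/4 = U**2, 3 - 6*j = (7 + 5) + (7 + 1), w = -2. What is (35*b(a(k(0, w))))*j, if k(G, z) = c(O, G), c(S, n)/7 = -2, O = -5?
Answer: -697935/4 ≈ -1.7448e+5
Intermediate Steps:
c(S, n) = -14 (c(S, n) = 7*(-2) = -14)
k(G, z) = -14
j = -17/6 (j = 1/2 - ((7 + 5) + (7 + 1))/6 = 1/2 - (12 + 8)/6 = 1/2 - 1/6*20 = 1/2 - 10/3 = -17/6 ≈ -2.8333)
a(U) = -1/2 + U**2
b(q) = 9*q
(35*b(a(k(0, w))))*j = (35*(9*(-1/2 + (-14)**2)))*(-17/6) = (35*(9*(-1/2 + 196)))*(-17/6) = (35*(9*(391/2)))*(-17/6) = (35*(3519/2))*(-17/6) = (123165/2)*(-17/6) = -697935/4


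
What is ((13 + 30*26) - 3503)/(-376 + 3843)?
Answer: -2710/3467 ≈ -0.78166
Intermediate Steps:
((13 + 30*26) - 3503)/(-376 + 3843) = ((13 + 780) - 3503)/3467 = (793 - 3503)*(1/3467) = -2710*1/3467 = -2710/3467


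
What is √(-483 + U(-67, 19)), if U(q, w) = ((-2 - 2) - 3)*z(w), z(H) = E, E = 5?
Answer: I*√518 ≈ 22.76*I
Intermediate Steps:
z(H) = 5
U(q, w) = -35 (U(q, w) = ((-2 - 2) - 3)*5 = (-4 - 3)*5 = -7*5 = -35)
√(-483 + U(-67, 19)) = √(-483 - 35) = √(-518) = I*√518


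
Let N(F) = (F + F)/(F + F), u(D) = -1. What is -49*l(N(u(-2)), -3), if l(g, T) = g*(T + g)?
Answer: 98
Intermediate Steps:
N(F) = 1 (N(F) = (2*F)/((2*F)) = (2*F)*(1/(2*F)) = 1)
-49*l(N(u(-2)), -3) = -49*(-3 + 1) = -49*(-2) = 98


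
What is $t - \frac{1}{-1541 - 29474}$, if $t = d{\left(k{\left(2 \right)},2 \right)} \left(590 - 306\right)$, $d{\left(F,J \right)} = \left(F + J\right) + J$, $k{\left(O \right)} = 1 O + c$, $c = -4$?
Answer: $\frac{17616521}{31015} \approx 568.0$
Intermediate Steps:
$k{\left(O \right)} = -4 + O$ ($k{\left(O \right)} = 1 O - 4 = O - 4 = -4 + O$)
$d{\left(F,J \right)} = F + 2 J$
$t = 568$ ($t = \left(\left(-4 + 2\right) + 2 \cdot 2\right) \left(590 - 306\right) = \left(-2 + 4\right) \left(590 - 306\right) = 2 \cdot 284 = 568$)
$t - \frac{1}{-1541 - 29474} = 568 - \frac{1}{-1541 - 29474} = 568 - \frac{1}{-31015} = 568 - - \frac{1}{31015} = 568 + \frac{1}{31015} = \frac{17616521}{31015}$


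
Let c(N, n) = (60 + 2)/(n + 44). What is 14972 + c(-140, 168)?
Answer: 1587063/106 ≈ 14972.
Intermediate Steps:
c(N, n) = 62/(44 + n)
14972 + c(-140, 168) = 14972 + 62/(44 + 168) = 14972 + 62/212 = 14972 + 62*(1/212) = 14972 + 31/106 = 1587063/106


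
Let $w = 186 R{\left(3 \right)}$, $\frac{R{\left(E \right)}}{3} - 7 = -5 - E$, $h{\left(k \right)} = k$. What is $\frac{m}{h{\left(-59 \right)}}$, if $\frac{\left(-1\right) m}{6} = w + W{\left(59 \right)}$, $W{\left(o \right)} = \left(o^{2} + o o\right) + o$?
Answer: $\frac{38778}{59} \approx 657.25$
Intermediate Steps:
$R{\left(E \right)} = 6 - 3 E$ ($R{\left(E \right)} = 21 + 3 \left(-5 - E\right) = 21 - \left(15 + 3 E\right) = 6 - 3 E$)
$W{\left(o \right)} = o + 2 o^{2}$ ($W{\left(o \right)} = \left(o^{2} + o^{2}\right) + o = 2 o^{2} + o = o + 2 o^{2}$)
$w = -558$ ($w = 186 \left(6 - 9\right) = 186 \left(-3\right) = -558$)
$m = -38778$ ($m = - 6 \left(-558 + 59 \left(1 + 2 \cdot 59\right)\right) = - 6 \left(-558 + 59 \left(1 + 118\right)\right) = - 6 \left(-558 + 59 \cdot 119\right) = - 6 \left(-558 + 7021\right) = \left(-6\right) 6463 = -38778$)
$\frac{m}{h{\left(-59 \right)}} = - \frac{38778}{-59} = \left(-38778\right) \left(- \frac{1}{59}\right) = \frac{38778}{59}$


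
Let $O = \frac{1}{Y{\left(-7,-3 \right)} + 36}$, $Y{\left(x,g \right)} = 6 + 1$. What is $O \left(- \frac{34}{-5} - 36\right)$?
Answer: $- \frac{146}{215} \approx -0.67907$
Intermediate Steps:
$Y{\left(x,g \right)} = 7$
$O = \frac{1}{43}$ ($O = \frac{1}{7 + 36} = \frac{1}{43} \approx 0.023256$)
$O \left(- \frac{34}{-5} - 36\right) = \frac{- \frac{34}{-5} - 36}{43} = \frac{\left(-34\right) \left(- \frac{1}{5}\right) - 36}{43} = \frac{\frac{34}{5} - 36}{43} = \frac{1}{43} \left(- \frac{146}{5}\right) = - \frac{146}{215}$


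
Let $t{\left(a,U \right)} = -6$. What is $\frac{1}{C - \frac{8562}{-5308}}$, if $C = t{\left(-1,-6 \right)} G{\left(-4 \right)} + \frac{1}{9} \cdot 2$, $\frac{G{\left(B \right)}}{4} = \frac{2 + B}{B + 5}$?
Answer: $\frac{23886}{1190365} \approx 0.020066$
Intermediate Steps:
$G{\left(B \right)} = \frac{4 \left(2 + B\right)}{5 + B}$ ($G{\left(B \right)} = 4 \frac{2 + B}{B + 5} = 4 \frac{2 + B}{5 + B} = \frac{4 \left(2 + B\right)}{5 + B}$)
$C = \frac{434}{9}$ ($C = - 6 \frac{4 \left(2 - 4\right)}{5 - 4} + \frac{1}{9} \cdot 2 = - 6 \cdot 4 \cdot 1^{-1} \left(-2\right) + \frac{1}{9} \cdot 2 = - 6 \cdot 4 \cdot 1 \left(-2\right) + \frac{2}{9} = \left(-6\right) \left(-8\right) + \frac{2}{9} = 48 + \frac{2}{9} = \frac{434}{9} \approx 48.222$)
$\frac{1}{C - \frac{8562}{-5308}} = \frac{1}{\frac{434}{9} - \frac{8562}{-5308}} = \frac{1}{\frac{434}{9} - - \frac{4281}{2654}} = \frac{1}{\frac{434}{9} + \frac{4281}{2654}} = \frac{1}{\frac{1190365}{23886}} = \frac{23886}{1190365}$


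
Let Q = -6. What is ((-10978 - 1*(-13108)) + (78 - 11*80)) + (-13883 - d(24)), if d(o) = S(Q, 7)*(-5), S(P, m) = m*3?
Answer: -12450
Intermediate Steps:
S(P, m) = 3*m
d(o) = -105 (d(o) = (3*7)*(-5) = 21*(-5) = -105)
((-10978 - 1*(-13108)) + (78 - 11*80)) + (-13883 - d(24)) = ((-10978 - 1*(-13108)) + (78 - 11*80)) + (-13883 - 1*(-105)) = ((-10978 + 13108) + (78 - 880)) + (-13883 + 105) = (2130 - 802) - 13778 = 1328 - 13778 = -12450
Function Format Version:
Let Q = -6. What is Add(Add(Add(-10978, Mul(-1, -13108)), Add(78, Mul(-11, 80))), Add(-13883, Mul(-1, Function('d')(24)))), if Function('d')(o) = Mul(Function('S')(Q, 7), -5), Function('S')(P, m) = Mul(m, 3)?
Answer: -12450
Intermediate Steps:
Function('S')(P, m) = Mul(3, m)
Function('d')(o) = -105 (Function('d')(o) = Mul(Mul(3, 7), -5) = Mul(21, -5) = -105)
Add(Add(Add(-10978, Mul(-1, -13108)), Add(78, Mul(-11, 80))), Add(-13883, Mul(-1, Function('d')(24)))) = Add(Add(Add(-10978, Mul(-1, -13108)), Add(78, Mul(-11, 80))), Add(-13883, Mul(-1, -105))) = Add(Add(Add(-10978, 13108), Add(78, -880)), Add(-13883, 105)) = Add(Add(2130, -802), -13778) = Add(1328, -13778) = -12450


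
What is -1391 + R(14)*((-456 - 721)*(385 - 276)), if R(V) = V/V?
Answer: -129684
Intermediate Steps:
R(V) = 1
-1391 + R(14)*((-456 - 721)*(385 - 276)) = -1391 + 1*((-456 - 721)*(385 - 276)) = -1391 + 1*(-1177*109) = -1391 + 1*(-128293) = -1391 - 128293 = -129684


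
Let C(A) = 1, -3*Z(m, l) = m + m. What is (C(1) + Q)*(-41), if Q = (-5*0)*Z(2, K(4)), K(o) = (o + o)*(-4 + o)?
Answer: -41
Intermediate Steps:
K(o) = 2*o*(-4 + o) (K(o) = (2*o)*(-4 + o) = 2*o*(-4 + o))
Z(m, l) = -2*m/3 (Z(m, l) = -(m + m)/3 = -2*m/3)
Q = 0 (Q = (-5*0)*(-2/3*2) = 0*(-4/3) = 0)
(C(1) + Q)*(-41) = (1 + 0)*(-41) = 1*(-41) = -41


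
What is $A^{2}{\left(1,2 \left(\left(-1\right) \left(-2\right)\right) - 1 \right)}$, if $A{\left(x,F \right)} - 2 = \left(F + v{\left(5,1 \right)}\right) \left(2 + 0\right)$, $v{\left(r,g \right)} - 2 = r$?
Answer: $484$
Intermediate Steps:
$v{\left(r,g \right)} = 2 + r$
$A{\left(x,F \right)} = 16 + 2 F$ ($A{\left(x,F \right)} = 2 + \left(F + \left(2 + 5\right)\right) \left(2 + 0\right) = 2 + \left(F + 7\right) 2 = 2 + \left(7 + F\right) 2 = 2 + \left(14 + 2 F\right) = 16 + 2 F$)
$A^{2}{\left(1,2 \left(\left(-1\right) \left(-2\right)\right) - 1 \right)} = \left(16 + 2 \left(2 \left(\left(-1\right) \left(-2\right)\right) - 1\right)\right)^{2} = \left(16 + 2 \left(2 \cdot 2 - 1\right)\right)^{2} = \left(16 + 2 \left(4 - 1\right)\right)^{2} = \left(16 + 2 \cdot 3\right)^{2} = \left(16 + 6\right)^{2} = 22^{2} = 484$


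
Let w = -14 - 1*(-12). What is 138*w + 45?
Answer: -231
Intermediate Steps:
w = -2 (w = -14 + 12 = -2)
138*w + 45 = 138*(-2) + 45 = -276 + 45 = -231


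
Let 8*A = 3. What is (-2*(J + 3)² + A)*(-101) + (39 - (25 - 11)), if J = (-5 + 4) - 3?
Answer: 1513/8 ≈ 189.13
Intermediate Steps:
A = 3/8 (A = (⅛)*3 = 3/8 ≈ 0.37500)
J = -4 (J = -1 - 3 = -4)
(-2*(J + 3)² + A)*(-101) + (39 - (25 - 11)) = (-2*(-4 + 3)² + 3/8)*(-101) + (39 - (25 - 11)) = (-2*(-1)² + 3/8)*(-101) + (39 - 1*14) = (-2*1 + 3/8)*(-101) + (39 - 14) = (-2 + 3/8)*(-101) + 25 = -13/8*(-101) + 25 = 1313/8 + 25 = 1513/8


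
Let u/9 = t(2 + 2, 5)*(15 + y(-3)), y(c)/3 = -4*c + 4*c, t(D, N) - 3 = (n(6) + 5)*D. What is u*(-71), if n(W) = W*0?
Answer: -220455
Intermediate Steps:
n(W) = 0
t(D, N) = 3 + 5*D (t(D, N) = 3 + (0 + 5)*D = 3 + 5*D)
y(c) = 0 (y(c) = 3*(-4*c + 4*c) = 3*0 = 0)
u = 3105 (u = 9*((3 + 5*(2 + 2))*(15 + 0)) = 9*((3 + 5*4)*15) = 9*((3 + 20)*15) = 9*(23*15) = 9*345 = 3105)
u*(-71) = 3105*(-71) = -220455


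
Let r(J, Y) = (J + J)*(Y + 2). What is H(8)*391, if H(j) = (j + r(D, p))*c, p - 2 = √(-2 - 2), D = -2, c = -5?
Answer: 15640 + 15640*I ≈ 15640.0 + 15640.0*I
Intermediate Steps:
p = 2 + 2*I (p = 2 + √(-2 - 2) = 2 + √(-4) = 2 + 2*I ≈ 2.0 + 2.0*I)
r(J, Y) = 2*J*(2 + Y) (r(J, Y) = (2*J)*(2 + Y) = 2*J*(2 + Y))
H(j) = 80 - 5*j + 40*I (H(j) = (j + 2*(-2)*(2 + (2 + 2*I)))*(-5) = (j + 2*(-2)*(4 + 2*I))*(-5) = (j + (-16 - 8*I))*(-5) = (-16 + j - 8*I)*(-5) = 80 - 5*j + 40*I)
H(8)*391 = (80 - 5*8 + 40*I)*391 = (80 - 40 + 40*I)*391 = (40 + 40*I)*391 = 15640 + 15640*I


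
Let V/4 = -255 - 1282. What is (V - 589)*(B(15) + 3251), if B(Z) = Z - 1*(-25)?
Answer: -22171467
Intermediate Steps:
B(Z) = 25 + Z (B(Z) = Z + 25 = 25 + Z)
V = -6148 (V = 4*(-255 - 1282) = 4*(-1537) = -6148)
(V - 589)*(B(15) + 3251) = (-6148 - 589)*((25 + 15) + 3251) = -6737*(40 + 3251) = -6737*3291 = -22171467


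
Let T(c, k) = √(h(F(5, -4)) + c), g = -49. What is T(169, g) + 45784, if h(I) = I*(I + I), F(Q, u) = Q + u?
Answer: 45784 + 3*√19 ≈ 45797.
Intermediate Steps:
h(I) = 2*I² (h(I) = I*(2*I) = 2*I²)
T(c, k) = √(2 + c) (T(c, k) = √(2*(5 - 4)² + c) = √(2*1² + c) = √(2*1 + c) = √(2 + c))
T(169, g) + 45784 = √(2 + 169) + 45784 = √171 + 45784 = 3*√19 + 45784 = 45784 + 3*√19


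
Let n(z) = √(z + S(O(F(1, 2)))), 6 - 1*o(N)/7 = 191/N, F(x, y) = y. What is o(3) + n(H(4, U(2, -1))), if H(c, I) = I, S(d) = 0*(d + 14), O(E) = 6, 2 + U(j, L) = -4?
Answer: -1211/3 + I*√6 ≈ -403.67 + 2.4495*I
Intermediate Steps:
U(j, L) = -6 (U(j, L) = -2 - 4 = -6)
S(d) = 0 (S(d) = 0*(14 + d) = 0)
o(N) = 42 - 1337/N
n(z) = √z (n(z) = √(z + 0) = √z)
o(3) + n(H(4, U(2, -1))) = (42 - 1337/3) + √(-6) = (42 - 1337*⅓) + I*√6 = (42 - 1337/3) + I*√6 = -1211/3 + I*√6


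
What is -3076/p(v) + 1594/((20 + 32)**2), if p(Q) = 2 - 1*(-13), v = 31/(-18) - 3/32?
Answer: -4146797/20280 ≈ -204.48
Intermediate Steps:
v = -523/288 (v = 31*(-1/18) - 3*1/32 = -31/18 - 3/32 = -523/288 ≈ -1.8160)
p(Q) = 15 (p(Q) = 2 + 13 = 15)
-3076/p(v) + 1594/((20 + 32)**2) = -3076/15 + 1594/((20 + 32)**2) = -3076*1/15 + 1594/(52**2) = -3076/15 + 1594/2704 = -3076/15 + 1594*(1/2704) = -3076/15 + 797/1352 = -4146797/20280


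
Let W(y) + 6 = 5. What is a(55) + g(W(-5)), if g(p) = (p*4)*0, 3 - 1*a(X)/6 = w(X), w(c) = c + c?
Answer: -642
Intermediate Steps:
w(c) = 2*c
a(X) = 18 - 12*X
W(y) = -1 (W(y) = -6 + 5 = -1)
g(p) = 0 (g(p) = (4*p)*0 = 0)
a(55) + g(W(-5)) = (18 - 12*55) + 0 = (18 - 660) + 0 = -642 + 0 = -642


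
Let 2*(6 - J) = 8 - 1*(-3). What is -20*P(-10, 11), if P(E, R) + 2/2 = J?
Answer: 10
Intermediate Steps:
J = 1/2 (J = 6 - (8 - 1*(-3))/2 = 6 - (8 + 3)/2 = 6 - 1/2*11 = 6 - 11/2 = 1/2 ≈ 0.50000)
P(E, R) = -1/2 (P(E, R) = -1 + 1/2 = -1/2)
-20*P(-10, 11) = -20*(-1/2) = 10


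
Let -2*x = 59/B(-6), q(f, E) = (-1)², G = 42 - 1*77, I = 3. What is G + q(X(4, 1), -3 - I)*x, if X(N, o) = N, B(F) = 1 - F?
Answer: -549/14 ≈ -39.214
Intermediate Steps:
G = -35 (G = 42 - 77 = -35)
q(f, E) = 1
x = -59/14 (x = -59/(2*(1 - 1*(-6))) = -59/(2*(1 + 6)) = -59/(2*7) = -½*59/7 = -59/14 ≈ -4.2143)
G + q(X(4, 1), -3 - I)*x = -35 + 1*(-59/14) = -35 - 59/14 = -549/14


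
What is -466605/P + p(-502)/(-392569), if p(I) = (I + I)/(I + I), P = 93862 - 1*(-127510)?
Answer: -183174879617/86903784668 ≈ -2.1078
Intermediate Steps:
P = 221372 (P = 93862 + 127510 = 221372)
p(I) = 1 (p(I) = (2*I)/((2*I)) = (2*I)*(1/(2*I)) = 1)
-466605/P + p(-502)/(-392569) = -466605/221372 + 1/(-392569) = -466605*1/221372 + 1*(-1/392569) = -466605/221372 - 1/392569 = -183174879617/86903784668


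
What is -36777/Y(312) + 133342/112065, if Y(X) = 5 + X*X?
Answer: 8859295853/10909415685 ≈ 0.81208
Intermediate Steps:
Y(X) = 5 + X**2
-36777/Y(312) + 133342/112065 = -36777/(5 + 312**2) + 133342/112065 = -36777/(5 + 97344) + 133342*(1/112065) = -36777/97349 + 133342/112065 = 8859295853/10909415685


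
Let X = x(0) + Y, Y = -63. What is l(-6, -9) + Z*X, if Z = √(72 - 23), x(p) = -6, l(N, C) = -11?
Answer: -494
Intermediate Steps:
X = -69 (X = -6 - 63 = -69)
Z = 7 (Z = √49 = 7)
l(-6, -9) + Z*X = -11 + 7*(-69) = -11 - 483 = -494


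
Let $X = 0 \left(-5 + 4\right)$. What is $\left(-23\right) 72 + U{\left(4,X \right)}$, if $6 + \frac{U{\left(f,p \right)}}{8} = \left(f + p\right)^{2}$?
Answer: $-1576$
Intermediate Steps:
$X = 0$ ($X = 0 \left(-1\right) = 0$)
$U{\left(f,p \right)} = -48 + 8 \left(f + p\right)^{2}$
$\left(-23\right) 72 + U{\left(4,X \right)} = \left(-23\right) 72 - \left(48 - 8 \left(4 + 0\right)^{2}\right) = -1656 - \left(48 - 8 \cdot 4^{2}\right) = -1656 + \left(-48 + 8 \cdot 16\right) = -1656 + \left(-48 + 128\right) = -1656 + 80 = -1576$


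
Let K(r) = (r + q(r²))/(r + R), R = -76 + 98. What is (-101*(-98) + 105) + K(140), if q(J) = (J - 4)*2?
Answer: 829909/81 ≈ 10246.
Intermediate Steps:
q(J) = -8 + 2*J (q(J) = (-4 + J)*2 = -8 + 2*J)
R = 22
K(r) = (-8 + r + 2*r²)/(22 + r) (K(r) = (r + (-8 + 2*r²))/(r + 22) = (-8 + r + 2*r²)/(22 + r))
(-101*(-98) + 105) + K(140) = (-101*(-98) + 105) + (-8 + 140 + 2*140²)/(22 + 140) = (9898 + 105) + (-8 + 140 + 2*19600)/162 = 10003 + (-8 + 140 + 39200)/162 = 10003 + (1/162)*39332 = 10003 + 19666/81 = 829909/81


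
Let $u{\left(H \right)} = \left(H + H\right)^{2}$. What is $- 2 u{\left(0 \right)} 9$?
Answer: $0$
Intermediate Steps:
$u{\left(H \right)} = 4 H^{2}$ ($u{\left(H \right)} = \left(2 H\right)^{2} = 4 H^{2}$)
$- 2 u{\left(0 \right)} 9 = - 2 \cdot 4 \cdot 0^{2} \cdot 9 = - 2 \cdot 4 \cdot 0 \cdot 9 = \left(-2\right) 0 \cdot 9 = 0 \cdot 9 = 0$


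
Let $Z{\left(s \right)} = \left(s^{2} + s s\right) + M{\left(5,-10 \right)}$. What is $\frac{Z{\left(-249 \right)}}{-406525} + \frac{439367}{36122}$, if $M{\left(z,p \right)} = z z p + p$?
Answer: $\frac{174143861151}{14684496050} \approx 11.859$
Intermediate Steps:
$M{\left(z,p \right)} = p + p z^{2}$ ($M{\left(z,p \right)} = z^{2} p + p = p z^{2} + p = p + p z^{2}$)
$Z{\left(s \right)} = -260 + 2 s^{2}$ ($Z{\left(s \right)} = \left(s^{2} + s s\right) - 10 \left(1 + 5^{2}\right) = \left(s^{2} + s^{2}\right) - 10 \left(1 + 25\right) = 2 s^{2} - 260 = -260 + 2 s^{2}$)
$\frac{Z{\left(-249 \right)}}{-406525} + \frac{439367}{36122} = \frac{-260 + 2 \left(-249\right)^{2}}{-406525} + \frac{439367}{36122} = \left(-260 + 2 \cdot 62001\right) \left(- \frac{1}{406525}\right) + 439367 \cdot \frac{1}{36122} = \left(-260 + 124002\right) \left(- \frac{1}{406525}\right) + \frac{439367}{36122} = 123742 \left(- \frac{1}{406525}\right) + \frac{439367}{36122} = - \frac{123742}{406525} + \frac{439367}{36122} = \frac{174143861151}{14684496050}$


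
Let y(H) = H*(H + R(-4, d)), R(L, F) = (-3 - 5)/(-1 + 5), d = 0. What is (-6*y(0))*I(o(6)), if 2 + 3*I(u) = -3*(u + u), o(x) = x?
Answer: 0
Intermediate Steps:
R(L, F) = -2 (R(L, F) = -8/4 = -8*¼ = -2)
y(H) = H*(-2 + H) (y(H) = H*(H - 2) = H*(-2 + H))
I(u) = -⅔ - 2*u (I(u) = -⅔ + (-3*(u + u))/3 = -⅔ + (-6*u)/3 = -⅔ - 2*u)
(-6*y(0))*I(o(6)) = (-0*(-2 + 0))*(-⅔ - 2*6) = (-0*(-2))*(-⅔ - 12) = -6*0*(-38/3) = 0*(-38/3) = 0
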